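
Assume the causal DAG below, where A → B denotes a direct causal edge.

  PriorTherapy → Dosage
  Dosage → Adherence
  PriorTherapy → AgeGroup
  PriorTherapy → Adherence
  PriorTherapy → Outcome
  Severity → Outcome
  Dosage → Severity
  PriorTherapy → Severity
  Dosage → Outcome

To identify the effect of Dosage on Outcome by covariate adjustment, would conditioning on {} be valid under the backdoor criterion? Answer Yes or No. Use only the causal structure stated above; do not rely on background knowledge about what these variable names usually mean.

No

Backdoor paths from Dosage to Outcome (paths whose first edge points into Dosage):
  P1: Dosage <- PriorTherapy -> Severity -> Outcome
  P2: Dosage <- PriorTherapy -> Outcome
Condition 1 (no descendant of Dosage in the set): holds — descendants of Dosage are {Adherence, Outcome, Severity}; none are in {}.
Condition 2 (every backdoor path blocked by {}):
  P1: open — no interior node is in the conditioning set.
  P2: open — no interior node is in the conditioning set.
{} does not satisfy the backdoor criterion.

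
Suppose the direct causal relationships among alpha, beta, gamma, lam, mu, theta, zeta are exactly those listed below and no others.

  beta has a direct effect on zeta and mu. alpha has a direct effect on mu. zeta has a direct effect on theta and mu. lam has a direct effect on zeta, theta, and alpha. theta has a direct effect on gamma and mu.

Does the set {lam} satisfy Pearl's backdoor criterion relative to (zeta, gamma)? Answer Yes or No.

Yes

Backdoor paths from zeta to gamma (paths whose first edge points into zeta):
  P1: zeta <- lam -> alpha -> mu <- theta -> gamma
  P2: zeta <- lam -> theta -> gamma
  P3: zeta <- beta -> mu <- alpha <- lam -> theta -> gamma
  P4: zeta <- beta -> mu <- theta -> gamma
Condition 1 (no descendant of zeta in the set): holds — descendants of zeta are {gamma, mu, theta}; none are in {lam}.
Condition 2 (every backdoor path blocked by {lam}):
  P1: blocked at fork node lam ∈ conditioning set.
  P2: blocked at fork node lam ∈ conditioning set.
  P3: blocked at collider mu (neither it nor any descendant is in the conditioning set).
  P4: blocked at collider mu (neither it nor any descendant is in the conditioning set).
{lam} satisfies the backdoor criterion.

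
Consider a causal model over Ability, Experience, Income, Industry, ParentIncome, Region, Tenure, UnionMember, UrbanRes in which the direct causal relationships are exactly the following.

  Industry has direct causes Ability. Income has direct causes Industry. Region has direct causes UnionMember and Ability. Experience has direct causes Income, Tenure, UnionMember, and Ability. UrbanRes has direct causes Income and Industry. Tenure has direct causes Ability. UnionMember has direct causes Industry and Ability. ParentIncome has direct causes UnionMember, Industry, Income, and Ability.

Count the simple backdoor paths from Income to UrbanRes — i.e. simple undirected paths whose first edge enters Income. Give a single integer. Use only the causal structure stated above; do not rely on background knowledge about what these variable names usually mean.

A backdoor path from Income to UrbanRes is any simple undirected path whose first edge points into Income (i.e. leaves Income via a parent).
Parents of Income: {Industry}.
Enumerating:
  P1: Income <- Industry -> UrbanRes
That exhausts the simple backdoor paths. Count: 1.

1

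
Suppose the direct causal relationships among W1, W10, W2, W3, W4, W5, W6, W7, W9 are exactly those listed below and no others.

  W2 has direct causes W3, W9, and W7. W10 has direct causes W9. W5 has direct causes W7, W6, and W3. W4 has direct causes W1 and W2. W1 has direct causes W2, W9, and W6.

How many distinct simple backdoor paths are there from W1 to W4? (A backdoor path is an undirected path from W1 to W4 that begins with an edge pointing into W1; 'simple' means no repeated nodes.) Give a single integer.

A backdoor path from W1 to W4 is any simple undirected path whose first edge points into W1 (i.e. leaves W1 via a parent).
Parents of W1: {W2, W6, W9}.
Enumerating:
  P1: W1 <- W6 -> W5 <- W3 -> W2 -> W4
  P2: W1 <- W6 -> W5 <- W7 -> W2 -> W4
  P3: W1 <- W9 -> W2 -> W4
  P4: W1 <- W2 -> W4
That exhausts the simple backdoor paths. Count: 4.

4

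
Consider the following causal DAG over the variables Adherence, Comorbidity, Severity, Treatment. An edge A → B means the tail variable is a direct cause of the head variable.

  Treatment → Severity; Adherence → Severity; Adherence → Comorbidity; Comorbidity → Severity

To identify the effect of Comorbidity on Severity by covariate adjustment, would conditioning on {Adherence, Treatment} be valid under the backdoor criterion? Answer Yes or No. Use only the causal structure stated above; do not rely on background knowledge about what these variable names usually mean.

Yes

Backdoor paths from Comorbidity to Severity (paths whose first edge points into Comorbidity):
  P1: Comorbidity <- Adherence -> Severity
Condition 1 (no descendant of Comorbidity in the set): holds — descendants of Comorbidity are {Severity}; none are in {Adherence, Treatment}.
Condition 2 (every backdoor path blocked by {Adherence, Treatment}):
  P1: blocked at fork node Adherence ∈ conditioning set.
{Adherence, Treatment} satisfies the backdoor criterion.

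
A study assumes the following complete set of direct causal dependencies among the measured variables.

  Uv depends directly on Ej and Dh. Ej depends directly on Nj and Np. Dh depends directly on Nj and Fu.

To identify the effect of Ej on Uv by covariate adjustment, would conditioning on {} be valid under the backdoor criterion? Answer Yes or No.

No

Backdoor paths from Ej to Uv (paths whose first edge points into Ej):
  P1: Ej <- Nj -> Dh -> Uv
Condition 1 (no descendant of Ej in the set): holds — descendants of Ej are {Uv}; none are in {}.
Condition 2 (every backdoor path blocked by {}):
  P1: open — no interior node is in the conditioning set.
{} does not satisfy the backdoor criterion.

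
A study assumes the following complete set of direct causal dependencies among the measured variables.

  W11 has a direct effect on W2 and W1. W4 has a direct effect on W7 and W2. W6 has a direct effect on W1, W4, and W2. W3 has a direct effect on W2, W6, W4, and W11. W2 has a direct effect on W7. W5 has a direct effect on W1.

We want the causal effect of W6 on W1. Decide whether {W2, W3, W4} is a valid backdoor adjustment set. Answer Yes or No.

Backdoor paths from W6 to W1 (paths whose first edge points into W6):
  P1: W6 <- W3 -> W11 -> W1
  P2: W6 <- W3 -> W4 -> W2 <- W11 -> W1
  P3: W6 <- W3 -> W4 -> W7 <- W2 <- W11 -> W1
  P4: W6 <- W3 -> W2 <- W11 -> W1
Condition 1 (no descendant of W6 in the set): FAILS — W2 and W4 are descendants of W6.
Condition 2 (every backdoor path blocked by {W2, W3, W4}):
  P1: blocked at fork node W3 ∈ conditioning set.
  P2: blocked at fork node W3 ∈ conditioning set.
  P3: blocked at fork node W3 ∈ conditioning set.
  P4: blocked at fork node W3 ∈ conditioning set.
{W2, W3, W4} does not satisfy the backdoor criterion.

No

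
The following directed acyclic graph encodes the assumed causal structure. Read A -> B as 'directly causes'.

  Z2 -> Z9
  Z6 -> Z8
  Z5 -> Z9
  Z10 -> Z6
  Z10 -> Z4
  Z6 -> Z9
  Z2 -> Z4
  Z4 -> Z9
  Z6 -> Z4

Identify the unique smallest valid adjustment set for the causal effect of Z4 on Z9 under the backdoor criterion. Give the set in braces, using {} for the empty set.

{Z2, Z6}

Variables eligible for adjustment (non-descendants of Z4, excluding Z4 and Z9): {Z10, Z2, Z5, Z6, Z8}.
Backdoor paths from Z4 to Z9:
  P1: Z4 <- Z10 -> Z6 -> Z9
  P2: Z4 <- Z6 -> Z9
  P3: Z4 <- Z2 -> Z9
The empty set is not sufficient: P1 (Z4 <- Z10 -> Z6 -> Z9) has no collider blocking it and no conditioned non-collider, so it is open.
Try {Z2, Z6}:
  P1: blocked at chain node Z6 ∈ conditioning set.
  P2: blocked at fork node Z6 ∈ conditioning set.
  P3: blocked at fork node Z2 ∈ conditioning set.
{Z2, Z6} contains no descendant of Z4 and blocks every backdoor path.
Every element of {Z2, Z6} is needed (dropping Z2 leaves P3 open; dropping Z6 leaves P1 open), so no proper subset is valid.
Among all size-2 subsets of the eligible variables, only {Z2, Z6} blocks every backdoor path, so it is the unique smallest valid adjustment set.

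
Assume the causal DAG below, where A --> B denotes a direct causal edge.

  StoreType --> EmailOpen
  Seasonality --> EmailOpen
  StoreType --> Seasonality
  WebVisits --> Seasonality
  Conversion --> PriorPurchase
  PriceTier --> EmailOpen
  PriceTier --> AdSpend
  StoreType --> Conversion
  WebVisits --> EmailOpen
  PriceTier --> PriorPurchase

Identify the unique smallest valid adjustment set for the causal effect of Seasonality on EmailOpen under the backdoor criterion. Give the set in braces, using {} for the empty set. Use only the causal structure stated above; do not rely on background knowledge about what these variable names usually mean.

{StoreType, WebVisits}

Variables eligible for adjustment (non-descendants of Seasonality, excluding Seasonality and EmailOpen): {AdSpend, Conversion, PriceTier, PriorPurchase, StoreType, WebVisits}.
Backdoor paths from Seasonality to EmailOpen:
  P1: Seasonality <- WebVisits -> EmailOpen
  P2: Seasonality <- StoreType -> Conversion -> PriorPurchase <- PriceTier -> EmailOpen
  P3: Seasonality <- StoreType -> EmailOpen
The empty set is not sufficient: P1 (Seasonality <- WebVisits -> EmailOpen) has no collider blocking it and no conditioned non-collider, so it is open.
Try {StoreType, WebVisits}:
  P1: blocked at fork node WebVisits ∈ conditioning set.
  P2: blocked at fork node StoreType ∈ conditioning set.
  P3: blocked at fork node StoreType ∈ conditioning set.
{StoreType, WebVisits} contains no descendant of Seasonality and blocks every backdoor path.
Every element of {StoreType, WebVisits} is needed (dropping StoreType leaves P3 open; dropping WebVisits leaves P1 open), so no proper subset is valid.
Among all size-2 subsets of the eligible variables, only {StoreType, WebVisits} blocks every backdoor path, so it is the unique smallest valid adjustment set.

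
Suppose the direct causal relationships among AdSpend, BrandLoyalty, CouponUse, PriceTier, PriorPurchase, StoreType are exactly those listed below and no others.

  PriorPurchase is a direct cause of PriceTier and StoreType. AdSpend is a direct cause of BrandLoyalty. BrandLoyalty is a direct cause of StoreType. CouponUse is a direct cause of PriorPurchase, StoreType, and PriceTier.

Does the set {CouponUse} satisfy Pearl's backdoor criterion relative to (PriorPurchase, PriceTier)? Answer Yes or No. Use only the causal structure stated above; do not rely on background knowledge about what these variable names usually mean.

Backdoor paths from PriorPurchase to PriceTier (paths whose first edge points into PriorPurchase):
  P1: PriorPurchase <- CouponUse -> PriceTier
Condition 1 (no descendant of PriorPurchase in the set): holds — descendants of PriorPurchase are {PriceTier, StoreType}; none are in {CouponUse}.
Condition 2 (every backdoor path blocked by {CouponUse}):
  P1: blocked at fork node CouponUse ∈ conditioning set.
{CouponUse} satisfies the backdoor criterion.

Yes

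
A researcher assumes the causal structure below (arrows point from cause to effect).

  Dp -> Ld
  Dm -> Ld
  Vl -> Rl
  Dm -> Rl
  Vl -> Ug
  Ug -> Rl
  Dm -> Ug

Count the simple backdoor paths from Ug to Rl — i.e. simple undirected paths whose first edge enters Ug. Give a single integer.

2

A backdoor path from Ug to Rl is any simple undirected path whose first edge points into Ug (i.e. leaves Ug via a parent).
Parents of Ug: {Dm, Vl}.
Enumerating:
  P1: Ug <- Vl -> Rl
  P2: Ug <- Dm -> Rl
That exhausts the simple backdoor paths. Count: 2.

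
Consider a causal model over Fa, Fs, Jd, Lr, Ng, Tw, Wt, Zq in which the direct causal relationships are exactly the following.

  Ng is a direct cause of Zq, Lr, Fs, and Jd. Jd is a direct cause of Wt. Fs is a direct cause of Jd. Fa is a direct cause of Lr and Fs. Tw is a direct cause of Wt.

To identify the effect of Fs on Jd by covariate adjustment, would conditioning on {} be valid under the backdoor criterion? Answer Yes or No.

Backdoor paths from Fs to Jd (paths whose first edge points into Fs):
  P1: Fs <- Fa -> Lr <- Ng -> Jd
  P2: Fs <- Ng -> Jd
Condition 1 (no descendant of Fs in the set): holds — descendants of Fs are {Jd, Wt}; none are in {}.
Condition 2 (every backdoor path blocked by {}):
  P1: blocked at collider Lr (neither it nor any descendant is in the conditioning set).
  P2: open — no interior node is in the conditioning set.
{} does not satisfy the backdoor criterion.

No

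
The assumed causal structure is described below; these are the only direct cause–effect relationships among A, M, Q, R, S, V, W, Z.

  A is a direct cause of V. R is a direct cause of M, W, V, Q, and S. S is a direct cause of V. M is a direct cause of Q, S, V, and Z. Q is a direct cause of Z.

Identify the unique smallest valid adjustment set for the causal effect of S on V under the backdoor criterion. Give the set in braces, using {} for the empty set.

Variables eligible for adjustment (non-descendants of S, excluding S and V): {A, M, Q, R, W, Z}.
Backdoor paths from S to V:
  P1: S <- R -> M -> V
  P2: S <- R -> V
  P3: S <- R -> Q <- M -> V
  P4: S <- R -> Q -> Z <- M -> V
  P5: S <- M <- R -> V
  P6: S <- M -> V
  P7: S <- M -> Q <- R -> V
  P8: S <- M -> Z <- Q <- R -> V
The empty set is not sufficient: P1 (S <- R -> M -> V) has no collider blocking it and no conditioned non-collider, so it is open.
Try {M, R}:
  P1: blocked at fork node R ∈ conditioning set.
  P2: blocked at fork node R ∈ conditioning set.
  P3: blocked at fork node R ∈ conditioning set.
  P4: blocked at fork node R ∈ conditioning set.
  P5: blocked at chain node M ∈ conditioning set.
  P6: blocked at fork node M ∈ conditioning set.
  P7: blocked at fork node M ∈ conditioning set.
  P8: blocked at fork node M ∈ conditioning set.
{M, R} contains no descendant of S and blocks every backdoor path.
Every element of {M, R} is needed (dropping M leaves P6 open; dropping R leaves P2 open), so no proper subset is valid.
Among all size-2 subsets of the eligible variables, only {M, R} blocks every backdoor path, so it is the unique smallest valid adjustment set.

{M, R}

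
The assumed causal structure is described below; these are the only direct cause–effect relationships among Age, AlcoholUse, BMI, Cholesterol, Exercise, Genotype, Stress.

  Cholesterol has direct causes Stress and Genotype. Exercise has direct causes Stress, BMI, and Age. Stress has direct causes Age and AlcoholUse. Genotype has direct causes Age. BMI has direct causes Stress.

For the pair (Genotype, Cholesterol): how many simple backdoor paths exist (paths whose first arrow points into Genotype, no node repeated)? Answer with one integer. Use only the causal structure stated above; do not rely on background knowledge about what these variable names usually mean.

3

A backdoor path from Genotype to Cholesterol is any simple undirected path whose first edge points into Genotype (i.e. leaves Genotype via a parent).
Parents of Genotype: {Age}.
Enumerating:
  P1: Genotype <- Age -> Stress -> Cholesterol
  P2: Genotype <- Age -> Exercise <- Stress -> Cholesterol
  P3: Genotype <- Age -> Exercise <- BMI <- Stress -> Cholesterol
That exhausts the simple backdoor paths. Count: 3.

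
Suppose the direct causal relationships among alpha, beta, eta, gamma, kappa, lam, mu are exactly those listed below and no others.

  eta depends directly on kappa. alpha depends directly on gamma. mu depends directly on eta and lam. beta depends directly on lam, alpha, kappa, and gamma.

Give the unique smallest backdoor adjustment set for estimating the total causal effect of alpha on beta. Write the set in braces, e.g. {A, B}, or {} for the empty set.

{gamma}

Variables eligible for adjustment (non-descendants of alpha, excluding alpha and beta): {eta, gamma, kappa, lam, mu}.
Backdoor paths from alpha to beta:
  P1: alpha <- gamma -> beta
The empty set is not sufficient: P1 (alpha <- gamma -> beta) has no collider blocking it and no conditioned non-collider, so it is open.
Try {gamma}:
  P1: blocked at fork node gamma ∈ conditioning set.
{gamma} contains no descendant of alpha and blocks every backdoor path.
No other singleton works — e.g. {kappa} leaves P1 open — so {gamma} is the unique smallest valid adjustment set.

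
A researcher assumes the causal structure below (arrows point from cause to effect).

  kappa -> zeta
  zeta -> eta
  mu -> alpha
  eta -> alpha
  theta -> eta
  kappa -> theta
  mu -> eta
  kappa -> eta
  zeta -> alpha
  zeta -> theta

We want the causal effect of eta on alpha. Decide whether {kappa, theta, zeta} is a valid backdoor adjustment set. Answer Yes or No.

No

Backdoor paths from eta to alpha (paths whose first edge points into eta):
  P1: eta <- kappa -> zeta -> alpha
  P2: eta <- kappa -> theta <- zeta -> alpha
  P3: eta <- mu -> alpha
  P4: eta <- zeta -> alpha
  P5: eta <- theta <- kappa -> zeta -> alpha
  P6: eta <- theta <- zeta -> alpha
Condition 1 (no descendant of eta in the set): holds — descendants of eta are {alpha}; none are in {kappa, theta, zeta}.
Condition 2 (every backdoor path blocked by {kappa, theta, zeta}):
  P1: blocked at fork node kappa ∈ conditioning set.
  P2: blocked at fork node kappa ∈ conditioning set.
  P3: open — no interior node is in the conditioning set.
  P4: blocked at fork node zeta ∈ conditioning set.
  P5: blocked at chain node theta ∈ conditioning set.
  P6: blocked at chain node theta ∈ conditioning set.
{kappa, theta, zeta} does not satisfy the backdoor criterion.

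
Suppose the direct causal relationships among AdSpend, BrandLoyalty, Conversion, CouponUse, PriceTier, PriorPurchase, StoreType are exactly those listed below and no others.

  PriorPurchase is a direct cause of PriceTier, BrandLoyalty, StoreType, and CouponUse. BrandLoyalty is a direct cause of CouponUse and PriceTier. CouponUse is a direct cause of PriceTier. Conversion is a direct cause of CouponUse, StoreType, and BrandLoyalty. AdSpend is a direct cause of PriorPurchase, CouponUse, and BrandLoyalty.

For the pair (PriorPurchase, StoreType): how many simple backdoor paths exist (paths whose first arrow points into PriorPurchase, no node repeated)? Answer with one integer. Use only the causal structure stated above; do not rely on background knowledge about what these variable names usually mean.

A backdoor path from PriorPurchase to StoreType is any simple undirected path whose first edge points into PriorPurchase (i.e. leaves PriorPurchase via a parent).
Parents of PriorPurchase: {AdSpend}.
Enumerating:
  P1: PriorPurchase <- AdSpend -> BrandLoyalty <- Conversion -> StoreType
  P2: PriorPurchase <- AdSpend -> BrandLoyalty -> CouponUse <- Conversion -> StoreType
  P3: PriorPurchase <- AdSpend -> BrandLoyalty -> PriceTier <- CouponUse <- Conversion -> StoreType
  P4: PriorPurchase <- AdSpend -> CouponUse <- Conversion -> StoreType
  P5: PriorPurchase <- AdSpend -> CouponUse <- BrandLoyalty <- Conversion -> StoreType
  P6: PriorPurchase <- AdSpend -> CouponUse -> PriceTier <- BrandLoyalty <- Conversion -> StoreType
That exhausts the simple backdoor paths. Count: 6.

6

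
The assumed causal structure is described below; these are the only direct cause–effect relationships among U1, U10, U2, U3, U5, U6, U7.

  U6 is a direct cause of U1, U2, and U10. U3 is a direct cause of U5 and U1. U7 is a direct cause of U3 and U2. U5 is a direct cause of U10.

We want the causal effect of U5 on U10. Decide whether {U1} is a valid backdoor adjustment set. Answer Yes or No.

Backdoor paths from U5 to U10 (paths whose first edge points into U5):
  P1: U5 <- U3 <- U7 -> U2 <- U6 -> U10
  P2: U5 <- U3 -> U1 <- U6 -> U10
Condition 1 (no descendant of U5 in the set): holds — descendants of U5 are {U10}; none are in {U1}.
Condition 2 (every backdoor path blocked by {U1}):
  P1: blocked at collider U2 (neither it nor any descendant is in the conditioning set).
  P2: open — collider(s) U1 are conditioned on (or have a conditioned descendant) and no non-collider on the path is in the set.
{U1} does not satisfy the backdoor criterion.

No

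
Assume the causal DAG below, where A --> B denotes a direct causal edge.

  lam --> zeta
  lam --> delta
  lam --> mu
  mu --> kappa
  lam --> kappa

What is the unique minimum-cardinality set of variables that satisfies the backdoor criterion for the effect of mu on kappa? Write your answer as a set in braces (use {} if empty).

{lam}

Variables eligible for adjustment (non-descendants of mu, excluding mu and kappa): {delta, lam, zeta}.
Backdoor paths from mu to kappa:
  P1: mu <- lam -> kappa
The empty set is not sufficient: P1 (mu <- lam -> kappa) has no collider blocking it and no conditioned non-collider, so it is open.
Try {lam}:
  P1: blocked at fork node lam ∈ conditioning set.
{lam} contains no descendant of mu and blocks every backdoor path.
No other singleton works — e.g. {delta} leaves P1 open — so {lam} is the unique smallest valid adjustment set.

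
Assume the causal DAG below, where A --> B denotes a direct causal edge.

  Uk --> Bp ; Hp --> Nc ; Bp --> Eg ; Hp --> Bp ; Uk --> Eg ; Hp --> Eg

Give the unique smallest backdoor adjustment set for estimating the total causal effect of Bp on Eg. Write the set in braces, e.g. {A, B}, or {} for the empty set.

Variables eligible for adjustment (non-descendants of Bp, excluding Bp and Eg): {Hp, Nc, Uk}.
Backdoor paths from Bp to Eg:
  P1: Bp <- Hp -> Eg
  P2: Bp <- Uk -> Eg
The empty set is not sufficient: P1 (Bp <- Hp -> Eg) has no collider blocking it and no conditioned non-collider, so it is open.
Try {Hp, Uk}:
  P1: blocked at fork node Hp ∈ conditioning set.
  P2: blocked at fork node Uk ∈ conditioning set.
{Hp, Uk} contains no descendant of Bp and blocks every backdoor path.
Every element of {Hp, Uk} is needed (dropping Hp leaves P1 open; dropping Uk leaves P2 open), so no proper subset is valid.
Among all size-2 subsets of the eligible variables, only {Hp, Uk} blocks every backdoor path, so it is the unique smallest valid adjustment set.

{Hp, Uk}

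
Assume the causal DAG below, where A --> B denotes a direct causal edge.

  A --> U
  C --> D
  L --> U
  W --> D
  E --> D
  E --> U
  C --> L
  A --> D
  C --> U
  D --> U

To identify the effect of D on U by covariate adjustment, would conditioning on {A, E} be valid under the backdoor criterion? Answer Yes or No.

Backdoor paths from D to U (paths whose first edge points into D):
  P1: D <- E -> U
  P2: D <- A -> U
  P3: D <- C -> L -> U
  P4: D <- C -> U
Condition 1 (no descendant of D in the set): holds — descendants of D are {U}; none are in {A, E}.
Condition 2 (every backdoor path blocked by {A, E}):
  P1: blocked at fork node E ∈ conditioning set.
  P2: blocked at fork node A ∈ conditioning set.
  P3: open — no interior node is in the conditioning set.
  P4: open — no interior node is in the conditioning set.
{A, E} does not satisfy the backdoor criterion.

No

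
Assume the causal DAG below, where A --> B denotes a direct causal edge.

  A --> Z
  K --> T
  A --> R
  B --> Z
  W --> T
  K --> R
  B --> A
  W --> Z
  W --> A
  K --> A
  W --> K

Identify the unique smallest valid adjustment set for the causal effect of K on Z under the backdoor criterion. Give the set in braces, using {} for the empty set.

Variables eligible for adjustment (non-descendants of K, excluding K and Z): {B, W}.
Backdoor paths from K to Z:
  P1: K <- W -> A <- B -> Z
  P2: K <- W -> A -> Z
  P3: K <- W -> Z
The empty set is not sufficient: P2 (K <- W -> A -> Z) has no collider blocking it and no conditioned non-collider, so it is open.
Try {W}:
  P1: blocked at fork node W ∈ conditioning set.
  P2: blocked at fork node W ∈ conditioning set.
  P3: blocked at fork node W ∈ conditioning set.
{W} contains no descendant of K and blocks every backdoor path.
No other singleton works — e.g. {B} leaves P2 open — so {W} is the unique smallest valid adjustment set.

{W}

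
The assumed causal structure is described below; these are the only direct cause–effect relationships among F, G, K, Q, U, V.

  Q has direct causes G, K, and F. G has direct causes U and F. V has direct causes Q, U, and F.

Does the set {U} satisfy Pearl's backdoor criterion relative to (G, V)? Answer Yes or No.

No

Backdoor paths from G to V (paths whose first edge points into G):
  P1: G <- F -> Q -> V
  P2: G <- F -> V
  P3: G <- U -> V
Condition 1 (no descendant of G in the set): holds — descendants of G are {Q, V}; none are in {U}.
Condition 2 (every backdoor path blocked by {U}):
  P1: open — no interior node is in the conditioning set.
  P2: open — no interior node is in the conditioning set.
  P3: blocked at fork node U ∈ conditioning set.
{U} does not satisfy the backdoor criterion.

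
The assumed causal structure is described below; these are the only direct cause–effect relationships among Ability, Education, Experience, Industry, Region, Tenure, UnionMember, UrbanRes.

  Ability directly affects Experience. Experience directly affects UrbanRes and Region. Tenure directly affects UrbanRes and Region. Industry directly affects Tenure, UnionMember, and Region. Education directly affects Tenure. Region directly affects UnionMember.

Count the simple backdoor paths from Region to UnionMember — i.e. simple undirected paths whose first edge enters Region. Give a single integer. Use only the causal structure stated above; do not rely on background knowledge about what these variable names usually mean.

3

A backdoor path from Region to UnionMember is any simple undirected path whose first edge points into Region (i.e. leaves Region via a parent).
Parents of Region: {Experience, Industry, Tenure}.
Enumerating:
  P1: Region <- Industry -> UnionMember
  P2: Region <- Experience -> UrbanRes <- Tenure <- Industry -> UnionMember
  P3: Region <- Tenure <- Industry -> UnionMember
That exhausts the simple backdoor paths. Count: 3.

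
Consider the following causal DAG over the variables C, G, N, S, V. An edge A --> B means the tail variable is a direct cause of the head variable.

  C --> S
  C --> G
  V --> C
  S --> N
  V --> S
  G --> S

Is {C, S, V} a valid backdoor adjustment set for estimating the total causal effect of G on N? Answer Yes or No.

Backdoor paths from G to N (paths whose first edge points into G):
  P1: G <- C <- V -> S -> N
  P2: G <- C -> S -> N
Condition 1 (no descendant of G in the set): FAILS — S is a descendant of G.
Condition 2 (every backdoor path blocked by {C, S, V}):
  P1: blocked at chain node C ∈ conditioning set.
  P2: blocked at fork node C ∈ conditioning set.
{C, S, V} does not satisfy the backdoor criterion.

No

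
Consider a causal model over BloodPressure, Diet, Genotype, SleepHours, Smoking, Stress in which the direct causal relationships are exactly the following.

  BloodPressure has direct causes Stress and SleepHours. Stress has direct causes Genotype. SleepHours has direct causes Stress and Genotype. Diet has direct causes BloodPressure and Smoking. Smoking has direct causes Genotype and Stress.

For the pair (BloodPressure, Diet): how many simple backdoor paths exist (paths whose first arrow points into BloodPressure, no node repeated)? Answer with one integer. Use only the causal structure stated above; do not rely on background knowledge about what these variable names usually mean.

7

A backdoor path from BloodPressure to Diet is any simple undirected path whose first edge points into BloodPressure (i.e. leaves BloodPressure via a parent).
Parents of BloodPressure: {SleepHours, Stress}.
Enumerating:
  P1: BloodPressure <- Stress <- Genotype -> Smoking -> Diet
  P2: BloodPressure <- Stress -> SleepHours <- Genotype -> Smoking -> Diet
  P3: BloodPressure <- Stress -> Smoking -> Diet
  P4: BloodPressure <- SleepHours <- Genotype -> Stress -> Smoking -> Diet
  P5: BloodPressure <- SleepHours <- Genotype -> Smoking -> Diet
  P6: BloodPressure <- SleepHours <- Stress <- Genotype -> Smoking -> Diet
  P7: BloodPressure <- SleepHours <- Stress -> Smoking -> Diet
That exhausts the simple backdoor paths. Count: 7.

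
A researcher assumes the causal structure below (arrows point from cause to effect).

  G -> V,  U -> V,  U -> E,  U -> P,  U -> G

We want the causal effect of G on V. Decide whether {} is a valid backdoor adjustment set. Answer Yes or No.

Backdoor paths from G to V (paths whose first edge points into G):
  P1: G <- U -> V
Condition 1 (no descendant of G in the set): holds — descendants of G are {V}; none are in {}.
Condition 2 (every backdoor path blocked by {}):
  P1: open — no interior node is in the conditioning set.
{} does not satisfy the backdoor criterion.

No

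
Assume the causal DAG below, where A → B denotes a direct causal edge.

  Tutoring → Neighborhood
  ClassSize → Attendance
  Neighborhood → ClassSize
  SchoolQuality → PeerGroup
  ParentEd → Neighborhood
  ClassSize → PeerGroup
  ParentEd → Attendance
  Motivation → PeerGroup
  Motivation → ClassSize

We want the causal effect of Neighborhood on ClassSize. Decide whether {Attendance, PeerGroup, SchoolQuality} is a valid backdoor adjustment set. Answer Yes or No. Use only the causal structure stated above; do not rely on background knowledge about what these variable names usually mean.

No

Backdoor paths from Neighborhood to ClassSize (paths whose first edge points into Neighborhood):
  P1: Neighborhood <- ParentEd -> Attendance <- ClassSize
Condition 1 (no descendant of Neighborhood in the set): FAILS — Attendance and PeerGroup are descendants of Neighborhood.
Condition 2 (every backdoor path blocked by {Attendance, PeerGroup, SchoolQuality}):
  P1: open — collider(s) Attendance are conditioned on (or have a conditioned descendant) and no non-collider on the path is in the set.
{Attendance, PeerGroup, SchoolQuality} does not satisfy the backdoor criterion.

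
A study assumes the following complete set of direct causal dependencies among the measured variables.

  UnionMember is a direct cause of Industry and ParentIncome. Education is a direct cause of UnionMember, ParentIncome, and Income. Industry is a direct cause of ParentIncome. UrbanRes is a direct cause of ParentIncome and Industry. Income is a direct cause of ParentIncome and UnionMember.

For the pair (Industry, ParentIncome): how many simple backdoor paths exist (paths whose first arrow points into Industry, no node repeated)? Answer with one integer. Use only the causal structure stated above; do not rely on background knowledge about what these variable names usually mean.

A backdoor path from Industry to ParentIncome is any simple undirected path whose first edge points into Industry (i.e. leaves Industry via a parent).
Parents of Industry: {UnionMember, UrbanRes}.
Enumerating:
  P1: Industry <- UrbanRes -> ParentIncome
  P2: Industry <- UnionMember <- Education -> Income -> ParentIncome
  P3: Industry <- UnionMember <- Education -> ParentIncome
  P4: Industry <- UnionMember <- Income <- Education -> ParentIncome
  P5: Industry <- UnionMember <- Income -> ParentIncome
  P6: Industry <- UnionMember -> ParentIncome
That exhausts the simple backdoor paths. Count: 6.

6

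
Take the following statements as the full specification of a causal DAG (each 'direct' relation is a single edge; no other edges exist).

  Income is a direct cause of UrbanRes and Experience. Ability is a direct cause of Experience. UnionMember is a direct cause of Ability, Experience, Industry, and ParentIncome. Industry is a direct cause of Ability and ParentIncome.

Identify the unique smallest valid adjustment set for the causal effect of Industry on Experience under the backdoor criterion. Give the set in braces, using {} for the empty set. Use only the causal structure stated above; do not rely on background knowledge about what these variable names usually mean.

Variables eligible for adjustment (non-descendants of Industry, excluding Industry and Experience): {Income, UnionMember, UrbanRes}.
Backdoor paths from Industry to Experience:
  P1: Industry <- UnionMember -> Ability -> Experience
  P2: Industry <- UnionMember -> Experience
The empty set is not sufficient: P1 (Industry <- UnionMember -> Ability -> Experience) has no collider blocking it and no conditioned non-collider, so it is open.
Try {UnionMember}:
  P1: blocked at fork node UnionMember ∈ conditioning set.
  P2: blocked at fork node UnionMember ∈ conditioning set.
{UnionMember} contains no descendant of Industry and blocks every backdoor path.
No other singleton works — e.g. {Income} leaves P1 open — so {UnionMember} is the unique smallest valid adjustment set.

{UnionMember}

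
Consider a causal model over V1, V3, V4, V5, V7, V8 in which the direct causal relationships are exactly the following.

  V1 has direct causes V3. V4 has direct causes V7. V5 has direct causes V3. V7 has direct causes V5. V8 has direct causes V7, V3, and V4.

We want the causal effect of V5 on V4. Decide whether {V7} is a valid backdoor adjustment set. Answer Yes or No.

No

Backdoor paths from V5 to V4 (paths whose first edge points into V5):
  P1: V5 <- V3 -> V8 <- V7 -> V4
  P2: V5 <- V3 -> V8 <- V4
Condition 1 (no descendant of V5 in the set): FAILS — V7 is a descendant of V5.
Condition 2 (every backdoor path blocked by {V7}):
  P1: blocked at collider V8 (neither it nor any descendant is in the conditioning set).
  P2: blocked at collider V8 (neither it nor any descendant is in the conditioning set).
{V7} does not satisfy the backdoor criterion.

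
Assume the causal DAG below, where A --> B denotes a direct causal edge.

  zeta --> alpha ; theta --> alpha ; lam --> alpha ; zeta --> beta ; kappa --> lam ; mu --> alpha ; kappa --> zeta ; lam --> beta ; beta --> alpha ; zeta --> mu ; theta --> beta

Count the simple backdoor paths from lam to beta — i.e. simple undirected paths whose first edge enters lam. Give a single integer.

A backdoor path from lam to beta is any simple undirected path whose first edge points into lam (i.e. leaves lam via a parent).
Parents of lam: {kappa}.
Enumerating:
  P1: lam <- kappa -> zeta -> beta
  P2: lam <- kappa -> zeta -> mu -> alpha <- theta -> beta
  P3: lam <- kappa -> zeta -> mu -> alpha <- beta
  P4: lam <- kappa -> zeta -> alpha <- theta -> beta
  P5: lam <- kappa -> zeta -> alpha <- beta
That exhausts the simple backdoor paths. Count: 5.

5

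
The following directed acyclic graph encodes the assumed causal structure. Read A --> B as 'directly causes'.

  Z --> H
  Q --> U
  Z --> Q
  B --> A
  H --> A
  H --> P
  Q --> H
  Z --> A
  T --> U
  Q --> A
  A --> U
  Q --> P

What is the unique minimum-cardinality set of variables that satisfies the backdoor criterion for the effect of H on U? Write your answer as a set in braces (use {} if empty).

Variables eligible for adjustment (non-descendants of H, excluding H and U): {B, Q, T, Z}.
Backdoor paths from H to U:
  P1: H <- Z -> Q -> A -> U
  P2: H <- Z -> Q -> U
  P3: H <- Z -> A <- Q -> U
  P4: H <- Z -> A -> U
  P5: H <- Q <- Z -> A -> U
  P6: H <- Q -> A -> U
  P7: H <- Q -> U
The empty set is not sufficient: P1 (H <- Z -> Q -> A -> U) has no collider blocking it and no conditioned non-collider, so it is open.
Try {Q, Z}:
  P1: blocked at fork node Z ∈ conditioning set.
  P2: blocked at fork node Z ∈ conditioning set.
  P3: blocked at fork node Z ∈ conditioning set.
  P4: blocked at fork node Z ∈ conditioning set.
  P5: blocked at chain node Q ∈ conditioning set.
  P6: blocked at fork node Q ∈ conditioning set.
  P7: blocked at fork node Q ∈ conditioning set.
{Q, Z} contains no descendant of H and blocks every backdoor path.
Every element of {Q, Z} is needed (dropping Q leaves P6 open; dropping Z leaves P4 open), so no proper subset is valid.
Among all size-2 subsets of the eligible variables, only {Q, Z} blocks every backdoor path, so it is the unique smallest valid adjustment set.

{Q, Z}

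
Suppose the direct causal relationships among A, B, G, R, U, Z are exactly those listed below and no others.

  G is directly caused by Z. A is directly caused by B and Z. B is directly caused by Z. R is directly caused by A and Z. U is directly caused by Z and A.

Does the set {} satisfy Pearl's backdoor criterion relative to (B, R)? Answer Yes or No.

Backdoor paths from B to R (paths whose first edge points into B):
  P1: B <- Z -> A -> R
  P2: B <- Z -> R
  P3: B <- Z -> U <- A -> R
Condition 1 (no descendant of B in the set): holds — descendants of B are {A, R, U}; none are in {}.
Condition 2 (every backdoor path blocked by {}):
  P1: open — no interior node is in the conditioning set.
  P2: open — no interior node is in the conditioning set.
  P3: blocked at collider U (neither it nor any descendant is in the conditioning set).
{} does not satisfy the backdoor criterion.

No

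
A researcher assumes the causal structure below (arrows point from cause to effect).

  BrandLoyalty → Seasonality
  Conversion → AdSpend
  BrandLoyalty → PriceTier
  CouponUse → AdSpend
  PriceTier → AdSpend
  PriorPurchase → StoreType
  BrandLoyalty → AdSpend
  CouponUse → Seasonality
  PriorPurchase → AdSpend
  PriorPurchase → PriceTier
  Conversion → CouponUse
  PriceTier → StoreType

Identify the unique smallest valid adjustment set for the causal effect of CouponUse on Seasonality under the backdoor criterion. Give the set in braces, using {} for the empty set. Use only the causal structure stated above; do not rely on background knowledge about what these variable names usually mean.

{}

Variables eligible for adjustment (non-descendants of CouponUse, excluding CouponUse and Seasonality): {BrandLoyalty, Conversion, PriceTier, PriorPurchase, StoreType}.
Backdoor paths from CouponUse to Seasonality:
  P1: CouponUse <- Conversion -> AdSpend <- PriorPurchase -> PriceTier <- BrandLoyalty -> Seasonality
  P2: CouponUse <- Conversion -> AdSpend <- PriorPurchase -> StoreType <- PriceTier <- BrandLoyalty -> Seasonality
  P3: CouponUse <- Conversion -> AdSpend <- BrandLoyalty -> Seasonality
  P4: CouponUse <- Conversion -> AdSpend <- PriceTier <- BrandLoyalty -> Seasonality
Each backdoor path contains an unconditioned collider, so every path is already blocked with the empty conditioning set:
  P1: blocked at collider AdSpend (neither it nor any descendant is in the conditioning set).
  P2: blocked at collider AdSpend (neither it nor any descendant is in the conditioning set).
  P3: blocked at collider AdSpend (neither it nor any descendant is in the conditioning set).
  P4: blocked at collider AdSpend (neither it nor any descendant is in the conditioning set).
The empty set is therefore the unique smallest valid set.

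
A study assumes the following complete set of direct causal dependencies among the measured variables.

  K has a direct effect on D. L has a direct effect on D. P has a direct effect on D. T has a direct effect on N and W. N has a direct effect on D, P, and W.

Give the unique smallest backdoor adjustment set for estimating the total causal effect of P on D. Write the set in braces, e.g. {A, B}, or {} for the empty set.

{N}

Variables eligible for adjustment (non-descendants of P, excluding P and D): {K, L, N, T, W}.
Backdoor paths from P to D:
  P1: P <- N -> D
The empty set is not sufficient: P1 (P <- N -> D) has no collider blocking it and no conditioned non-collider, so it is open.
Try {N}:
  P1: blocked at fork node N ∈ conditioning set.
{N} contains no descendant of P and blocks every backdoor path.
No other singleton works — e.g. {L} leaves P1 open — so {N} is the unique smallest valid adjustment set.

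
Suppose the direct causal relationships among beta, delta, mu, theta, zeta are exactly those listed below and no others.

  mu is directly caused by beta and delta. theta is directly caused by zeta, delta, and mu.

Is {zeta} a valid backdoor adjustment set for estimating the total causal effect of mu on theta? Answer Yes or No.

No

Backdoor paths from mu to theta (paths whose first edge points into mu):
  P1: mu <- delta -> theta
Condition 1 (no descendant of mu in the set): holds — descendants of mu are {theta}; none are in {zeta}.
Condition 2 (every backdoor path blocked by {zeta}):
  P1: open — no interior node is in the conditioning set.
{zeta} does not satisfy the backdoor criterion.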